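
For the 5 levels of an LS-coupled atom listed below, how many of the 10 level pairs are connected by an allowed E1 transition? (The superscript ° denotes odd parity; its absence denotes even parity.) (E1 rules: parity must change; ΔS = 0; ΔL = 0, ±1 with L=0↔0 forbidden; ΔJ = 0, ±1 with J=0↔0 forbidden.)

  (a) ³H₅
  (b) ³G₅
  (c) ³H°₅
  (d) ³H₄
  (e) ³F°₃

(a)–(b): forbidden (parity).
(a)–(c): allowed.
(a)–(d): forbidden (parity).
(a)–(e): forbidden (ΔL, ΔJ).
(b)–(c): allowed.
(b)–(d): forbidden (parity).
(b)–(e): forbidden (ΔJ).
(c)–(d): allowed.
(c)–(e): forbidden (parity, ΔL, ΔJ).
(d)–(e): forbidden (ΔL).
Allowed pairs: 3 of 10.

3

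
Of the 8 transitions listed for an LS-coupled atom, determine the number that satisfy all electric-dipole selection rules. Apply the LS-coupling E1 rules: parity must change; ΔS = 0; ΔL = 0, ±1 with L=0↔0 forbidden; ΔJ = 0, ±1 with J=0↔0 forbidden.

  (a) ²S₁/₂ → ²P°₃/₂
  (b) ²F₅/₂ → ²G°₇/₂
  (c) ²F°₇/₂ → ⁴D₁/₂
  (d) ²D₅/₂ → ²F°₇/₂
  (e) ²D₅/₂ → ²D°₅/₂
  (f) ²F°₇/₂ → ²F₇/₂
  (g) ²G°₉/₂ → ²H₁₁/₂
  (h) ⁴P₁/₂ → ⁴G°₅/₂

6

(a) allowed
(b) allowed
(c) forbidden (ΔS, ΔJ fail)
(d) allowed
(e) allowed
(f) allowed
(g) allowed
(h) forbidden (ΔL, ΔJ fail)
Total allowed: 6 of 8.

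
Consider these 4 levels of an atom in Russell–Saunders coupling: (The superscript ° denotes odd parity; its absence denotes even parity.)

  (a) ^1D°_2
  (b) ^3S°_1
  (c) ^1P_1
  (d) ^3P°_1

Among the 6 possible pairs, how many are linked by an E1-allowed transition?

(a)–(b): forbidden (parity, ΔS, ΔL).
(a)–(c): allowed.
(a)–(d): forbidden (parity, ΔS).
(b)–(c): forbidden (ΔS).
(b)–(d): forbidden (parity).
(c)–(d): forbidden (ΔS).
Allowed pairs: 1 of 6.

1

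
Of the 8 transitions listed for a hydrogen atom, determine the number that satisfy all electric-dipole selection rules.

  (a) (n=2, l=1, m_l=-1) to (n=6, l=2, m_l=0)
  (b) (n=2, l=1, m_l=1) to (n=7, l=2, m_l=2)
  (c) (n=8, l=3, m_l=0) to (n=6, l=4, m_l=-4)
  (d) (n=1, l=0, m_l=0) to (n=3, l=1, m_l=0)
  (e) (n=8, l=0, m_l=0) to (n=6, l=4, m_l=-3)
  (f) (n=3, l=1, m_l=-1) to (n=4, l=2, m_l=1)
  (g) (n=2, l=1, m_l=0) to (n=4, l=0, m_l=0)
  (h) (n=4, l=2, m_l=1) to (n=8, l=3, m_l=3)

(a) allowed
(b) allowed
(c) forbidden — Δm_l = -4 (E1 requires Δm_l = 0, ±1)
(d) allowed
(e) forbidden — Δl = +4 (E1 requires Δl = ±1); Δm_l = -3 (E1 requires Δm_l = 0, ±1)
(f) forbidden — Δm_l = +2 (E1 requires Δm_l = 0, ±1)
(g) allowed
(h) forbidden — Δm_l = +2 (E1 requires Δm_l = 0, ±1)
Total allowed: 4 of 8.

4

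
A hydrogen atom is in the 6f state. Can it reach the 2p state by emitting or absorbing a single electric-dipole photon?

forbidden

Initial l = 3, final l = 1, so Δl = -2. E1 requires Δl = ±1: fails.
The transition is electric-dipole forbidden.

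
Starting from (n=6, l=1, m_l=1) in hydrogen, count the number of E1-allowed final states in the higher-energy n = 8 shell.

4

E1 requires Δl = ±1, so l_f ∈ {0, 2}; with 0 ≤ l_f ≤ n_f−1 = 7, the allowed l_f values are {0, 2}.
For l_f = 0: m_f ∈ {m_i−1, m_i, m_i+1} ∩ [−0, 0] = {0} → 1 state.
For l_f = 2: m_f ∈ {m_i−1, m_i, m_i+1} ∩ [−2, 2] = {0, 1, 2} → 3 states.
Total: 4.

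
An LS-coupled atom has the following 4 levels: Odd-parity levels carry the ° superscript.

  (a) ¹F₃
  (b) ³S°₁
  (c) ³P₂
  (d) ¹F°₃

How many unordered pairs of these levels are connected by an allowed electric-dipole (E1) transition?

(a)–(b): forbidden (ΔS, ΔL, ΔJ).
(a)–(c): forbidden (parity, ΔS, ΔL).
(a)–(d): allowed.
(b)–(c): allowed.
(b)–(d): forbidden (parity, ΔS, ΔL, ΔJ).
(c)–(d): forbidden (ΔS, ΔL).
Allowed pairs: 2 of 6.

2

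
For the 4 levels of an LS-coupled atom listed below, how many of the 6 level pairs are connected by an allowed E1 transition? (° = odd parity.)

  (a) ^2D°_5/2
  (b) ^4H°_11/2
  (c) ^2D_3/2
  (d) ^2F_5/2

2

(a)–(b): forbidden (parity, ΔS, ΔL, ΔJ).
(a)–(c): allowed.
(a)–(d): allowed.
(b)–(c): forbidden (ΔS, ΔL, ΔJ).
(b)–(d): forbidden (ΔS, ΔL, ΔJ).
(c)–(d): forbidden (parity).
Allowed pairs: 2 of 6.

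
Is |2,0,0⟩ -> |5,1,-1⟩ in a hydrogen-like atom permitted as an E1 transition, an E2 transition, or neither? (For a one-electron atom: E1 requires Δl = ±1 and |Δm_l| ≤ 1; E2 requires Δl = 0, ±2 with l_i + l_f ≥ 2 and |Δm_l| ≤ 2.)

Δl = 1 − 0 = +1; l_i + l_f = 1.
Δm_l = -1.
E1 (Δl = ±1, |Δm_l| ≤ 1): satisfied.
E2 (Δl = 0,±2, l_i+l_f ≥ 2, |Δm_l| ≤ 2): not satisfied.

E1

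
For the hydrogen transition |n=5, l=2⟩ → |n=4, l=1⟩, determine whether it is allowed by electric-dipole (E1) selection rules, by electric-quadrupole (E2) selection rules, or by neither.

E1

Δl = 1 − 2 = -1; l_i + l_f = 3.
E1 (Δl = ±1): satisfied.
E2 (Δl = 0,±2, l_i+l_f ≥ 2): not satisfied.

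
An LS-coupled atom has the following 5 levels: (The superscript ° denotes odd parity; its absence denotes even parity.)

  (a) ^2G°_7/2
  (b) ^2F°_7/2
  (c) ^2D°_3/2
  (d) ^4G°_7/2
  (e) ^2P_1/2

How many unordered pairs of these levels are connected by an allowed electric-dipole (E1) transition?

1

(a)–(b): forbidden (parity).
(a)–(c): forbidden (parity, ΔL, ΔJ).
(a)–(d): forbidden (parity, ΔS).
(a)–(e): forbidden (ΔL, ΔJ).
(b)–(c): forbidden (parity, ΔJ).
(b)–(d): forbidden (parity, ΔS).
(b)–(e): forbidden (ΔL, ΔJ).
(c)–(d): forbidden (parity, ΔS, ΔL, ΔJ).
(c)–(e): allowed.
(d)–(e): forbidden (ΔS, ΔL, ΔJ).
Allowed pairs: 1 of 10.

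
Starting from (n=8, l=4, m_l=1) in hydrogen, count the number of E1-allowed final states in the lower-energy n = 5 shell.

E1 requires Δl = ±1, so l_f ∈ {3, 5}; with 0 ≤ l_f ≤ n_f−1 = 4, the allowed l_f values are {3}.
For l_f = 3: m_f ∈ {m_i−1, m_i, m_i+1} ∩ [−3, 3] = {0, 1, 2} → 3 states.
Total: 3.

3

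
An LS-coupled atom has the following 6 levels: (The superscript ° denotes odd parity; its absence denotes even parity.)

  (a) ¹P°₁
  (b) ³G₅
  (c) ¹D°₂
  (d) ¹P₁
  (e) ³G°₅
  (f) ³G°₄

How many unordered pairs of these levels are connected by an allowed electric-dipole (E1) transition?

4

(a)–(b): forbidden (ΔS, ΔL, ΔJ).
(a)–(c): forbidden (parity).
(a)–(d): allowed.
(a)–(e): forbidden (parity, ΔS, ΔL, ΔJ).
(a)–(f): forbidden (parity, ΔS, ΔL, ΔJ).
(b)–(c): forbidden (ΔS, ΔL, ΔJ).
(b)–(d): forbidden (parity, ΔS, ΔL, ΔJ).
(b)–(e): allowed.
(b)–(f): allowed.
(c)–(d): allowed.
(c)–(e): forbidden (parity, ΔS, ΔL, ΔJ).
(c)–(f): forbidden (parity, ΔS, ΔL, ΔJ).
(d)–(e): forbidden (ΔS, ΔL, ΔJ).
(d)–(f): forbidden (ΔS, ΔL, ΔJ).
(e)–(f): forbidden (parity).
Allowed pairs: 4 of 15.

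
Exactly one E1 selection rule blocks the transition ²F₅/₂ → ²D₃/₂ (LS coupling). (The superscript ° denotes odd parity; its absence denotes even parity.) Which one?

Parity must change: even → even — ✗.
ΔS = 0: S: 1/2 → 1/2 — ✓.
ΔL = 0, ±1 (not L=0↔0): L: 3 → 2, ΔL = -1 — ✓.
ΔJ = 0, ±1 (not J=0↔0): J: 5/2 → 3/2, ΔJ = -1 — ✓.

parity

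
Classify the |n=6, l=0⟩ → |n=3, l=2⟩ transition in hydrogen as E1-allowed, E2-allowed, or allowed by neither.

Δl = 2 − 0 = +2; l_i + l_f = 2.
E1 (Δl = ±1): not satisfied.
E2 (Δl = 0,±2, l_i+l_f ≥ 2): satisfied.

E2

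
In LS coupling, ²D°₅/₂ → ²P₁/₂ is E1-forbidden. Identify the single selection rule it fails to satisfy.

Initial level: S=1/2, L=2, J=5/2, parity odd. Final level: S=1/2, L=1, J=1/2, parity even.
ΔS = 0: S: 1/2 → 1/2 — passes.
ΔL = 0, ±1 (not L=0↔0): L: 2 → 1, ΔL = -1 — passes.
Parity must change: odd → even — passes.
ΔJ = 0, ±1 (not J=0↔0): J: 5/2 → 1/2, ΔJ = -2 — fails.

the ΔJ = 0, ±1 rule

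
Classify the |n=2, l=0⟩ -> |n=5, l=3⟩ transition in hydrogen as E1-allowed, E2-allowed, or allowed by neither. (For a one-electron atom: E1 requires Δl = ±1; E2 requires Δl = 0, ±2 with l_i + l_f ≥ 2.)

Δl = 3 − 0 = +3; l_i + l_f = 3.
E1 (Δl = ±1): not satisfied.
E2 (Δl = 0,±2, l_i+l_f ≥ 2): not satisfied.

neither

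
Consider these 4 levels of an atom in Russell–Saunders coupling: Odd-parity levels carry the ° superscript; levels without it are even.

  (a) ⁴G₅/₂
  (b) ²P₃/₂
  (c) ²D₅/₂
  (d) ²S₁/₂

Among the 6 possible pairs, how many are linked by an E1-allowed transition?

0

(a)–(b): forbidden (parity, ΔS, ΔL).
(a)–(c): forbidden (parity, ΔS, ΔL).
(a)–(d): forbidden (parity, ΔS, ΔL, ΔJ).
(b)–(c): forbidden (parity).
(b)–(d): forbidden (parity).
(c)–(d): forbidden (parity, ΔL, ΔJ).
Allowed pairs: 0 of 6.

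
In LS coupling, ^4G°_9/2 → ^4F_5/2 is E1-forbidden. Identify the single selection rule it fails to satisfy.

Reading off the term symbols: S 3/2→3/2, L 4→3, J 9/2→5/2, parity odd→even.
Parity must change: odd → even — ok.
ΔJ = 0, ±1 (not J=0↔0): J: 9/2 → 5/2, ΔJ = -2 — fails.
ΔL = 0, ±1 (not L=0↔0): L: 4 → 3, ΔL = -1 — ok.
ΔS = 0: S: 3/2 → 3/2 — ok.

the ΔJ = 0, ±1 rule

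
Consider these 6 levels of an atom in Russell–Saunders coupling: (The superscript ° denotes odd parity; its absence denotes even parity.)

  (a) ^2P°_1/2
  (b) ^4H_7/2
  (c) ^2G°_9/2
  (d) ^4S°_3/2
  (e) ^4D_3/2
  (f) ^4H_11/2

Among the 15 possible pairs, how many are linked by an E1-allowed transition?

0

(a)–(b): forbidden (ΔS, ΔL, ΔJ).
(a)–(c): forbidden (parity, ΔL, ΔJ).
(a)–(d): forbidden (parity, ΔS).
(a)–(e): forbidden (ΔS).
(a)–(f): forbidden (ΔS, ΔL, ΔJ).
(b)–(c): forbidden (ΔS).
(b)–(d): forbidden (ΔL, ΔJ).
(b)–(e): forbidden (parity, ΔL, ΔJ).
(b)–(f): forbidden (parity, ΔJ).
(c)–(d): forbidden (parity, ΔS, ΔL, ΔJ).
(c)–(e): forbidden (ΔS, ΔL, ΔJ).
(c)–(f): forbidden (ΔS).
(d)–(e): forbidden (ΔL).
(d)–(f): forbidden (ΔL, ΔJ).
(e)–(f): forbidden (parity, ΔL, ΔJ).
Allowed pairs: 0 of 15.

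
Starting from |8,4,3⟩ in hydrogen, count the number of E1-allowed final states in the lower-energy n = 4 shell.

E1 requires Δl = ±1, so l_f ∈ {3, 5}; with 0 ≤ l_f ≤ n_f−1 = 3, the allowed l_f values are {3}.
For l_f = 3: m_f ∈ {m_i−1, m_i, m_i+1} ∩ [−3, 3] = {2, 3} → 2 states.
Total: 2.

2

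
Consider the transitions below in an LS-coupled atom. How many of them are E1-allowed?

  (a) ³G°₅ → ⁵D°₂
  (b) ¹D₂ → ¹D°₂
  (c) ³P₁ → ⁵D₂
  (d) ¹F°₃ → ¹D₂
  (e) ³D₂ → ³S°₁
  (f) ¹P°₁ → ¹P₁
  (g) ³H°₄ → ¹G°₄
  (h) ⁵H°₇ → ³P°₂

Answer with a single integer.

(a) forbidden (parity, ΔS, ΔL, ΔJ fail)
(b) allowed
(c) forbidden (parity, ΔS fail)
(d) allowed
(e) forbidden (ΔL fails)
(f) allowed
(g) forbidden (parity, ΔS fail)
(h) forbidden (parity, ΔS, ΔL, ΔJ fail)
Total allowed: 3 of 8.

3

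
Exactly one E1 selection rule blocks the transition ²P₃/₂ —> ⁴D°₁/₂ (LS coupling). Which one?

ΔL = 0, ±1 (not L=0↔0): L: 1 → 2, ΔL = +1 — passes.
Parity must change: even → odd — passes.
ΔS = 0: S: 1/2 → 3/2 — fails.
ΔJ = 0, ±1 (not J=0↔0): J: 3/2 → 1/2, ΔJ = -1 — passes.

the ΔS = 0 rule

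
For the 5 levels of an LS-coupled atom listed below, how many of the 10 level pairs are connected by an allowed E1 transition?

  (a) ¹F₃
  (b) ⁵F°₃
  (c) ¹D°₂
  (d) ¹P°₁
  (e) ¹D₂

(a)–(b): forbidden (ΔS).
(a)–(c): allowed.
(a)–(d): forbidden (ΔL, ΔJ).
(a)–(e): forbidden (parity).
(b)–(c): forbidden (parity, ΔS).
(b)–(d): forbidden (parity, ΔS, ΔL, ΔJ).
(b)–(e): forbidden (ΔS).
(c)–(d): forbidden (parity).
(c)–(e): allowed.
(d)–(e): allowed.
Allowed pairs: 3 of 10.

3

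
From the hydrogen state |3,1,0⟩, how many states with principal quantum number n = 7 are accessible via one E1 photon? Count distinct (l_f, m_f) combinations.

E1 requires Δl = ±1, so l_f ∈ {0, 2}; with 0 ≤ l_f ≤ n_f−1 = 6, the allowed l_f values are {0, 2}.
For l_f = 0: m_f ∈ {m_i−1, m_i, m_i+1} ∩ [−0, 0] = {0} → 1 state.
For l_f = 2: m_f ∈ {m_i−1, m_i, m_i+1} ∩ [−2, 2] = {-1, 0, 1} → 3 states.
Total: 4.

4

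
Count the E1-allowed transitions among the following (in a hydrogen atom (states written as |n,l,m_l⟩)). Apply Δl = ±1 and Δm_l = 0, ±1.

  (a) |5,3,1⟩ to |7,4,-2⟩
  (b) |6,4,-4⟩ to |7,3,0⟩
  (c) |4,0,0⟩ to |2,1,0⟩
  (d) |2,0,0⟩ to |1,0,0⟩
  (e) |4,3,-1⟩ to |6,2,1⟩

1

(a) forbidden — Δm_l = -3 (E1 requires Δm_l = 0, ±1)
(b) forbidden — Δm_l = +4 (E1 requires Δm_l = 0, ±1)
(c) allowed
(d) forbidden — Δl = +0 (E1 requires Δl = ±1)
(e) forbidden — Δm_l = +2 (E1 requires Δm_l = 0, ±1)
Total allowed: 1 of 5.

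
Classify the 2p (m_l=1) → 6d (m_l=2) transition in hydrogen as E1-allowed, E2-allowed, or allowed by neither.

Δl = 2 − 1 = +1; l_i + l_f = 3.
Δm_l = +1.
E1 (Δl = ±1, |Δm_l| ≤ 1): satisfied.
E2 (Δl = 0,±2, l_i+l_f ≥ 2, |Δm_l| ≤ 2): not satisfied.

E1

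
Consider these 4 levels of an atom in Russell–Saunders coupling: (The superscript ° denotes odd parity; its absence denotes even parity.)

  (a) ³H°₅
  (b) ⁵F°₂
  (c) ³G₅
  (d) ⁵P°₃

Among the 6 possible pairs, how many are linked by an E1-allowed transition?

1

(a)–(b): forbidden (parity, ΔS, ΔL, ΔJ).
(a)–(c): allowed.
(a)–(d): forbidden (parity, ΔS, ΔL, ΔJ).
(b)–(c): forbidden (ΔS, ΔJ).
(b)–(d): forbidden (parity, ΔL).
(c)–(d): forbidden (ΔS, ΔL, ΔJ).
Allowed pairs: 1 of 6.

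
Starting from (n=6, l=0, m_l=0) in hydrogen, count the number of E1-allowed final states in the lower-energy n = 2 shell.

3

E1 requires Δl = ±1, so l_f ∈ {-1, 1}; with 0 ≤ l_f ≤ n_f−1 = 1, the allowed l_f values are {1}.
For l_f = 1: m_f ∈ {m_i−1, m_i, m_i+1} ∩ [−1, 1] = {-1, 0, 1} → 3 states.
Total: 3.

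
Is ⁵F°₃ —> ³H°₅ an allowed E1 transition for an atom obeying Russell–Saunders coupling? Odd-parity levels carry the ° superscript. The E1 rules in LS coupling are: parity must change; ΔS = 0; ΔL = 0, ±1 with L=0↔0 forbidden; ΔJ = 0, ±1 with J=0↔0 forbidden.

Initial level: S=2, L=3, J=3, parity odd. Final level: S=1, L=5, J=5, parity odd.
ΔL = 0, ±1 (not L=0↔0): L: 3 → 5, ΔL = +2 — ✗.
ΔS = 0: S: 2 → 1 — ✗.
Parity must change: odd → odd — ✗.
ΔJ = 0, ±1 (not J=0↔0): J: 3 → 5, ΔJ = +2 — ✗.
Rule(s) violated: parity, ΔS, ΔL, ΔJ.

forbidden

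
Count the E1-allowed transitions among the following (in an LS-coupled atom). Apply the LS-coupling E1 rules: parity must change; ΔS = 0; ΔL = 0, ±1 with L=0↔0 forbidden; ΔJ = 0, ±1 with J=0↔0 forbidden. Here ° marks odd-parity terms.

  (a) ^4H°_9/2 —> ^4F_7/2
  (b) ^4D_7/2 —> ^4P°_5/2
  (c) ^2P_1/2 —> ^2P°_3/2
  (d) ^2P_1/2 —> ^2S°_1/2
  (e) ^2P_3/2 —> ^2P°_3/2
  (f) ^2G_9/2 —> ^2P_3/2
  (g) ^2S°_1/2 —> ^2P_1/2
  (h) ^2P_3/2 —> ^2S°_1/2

6

(a) forbidden (ΔL fails)
(b) allowed
(c) allowed
(d) allowed
(e) allowed
(f) forbidden (parity, ΔL, ΔJ fail)
(g) allowed
(h) allowed
Total allowed: 6 of 8.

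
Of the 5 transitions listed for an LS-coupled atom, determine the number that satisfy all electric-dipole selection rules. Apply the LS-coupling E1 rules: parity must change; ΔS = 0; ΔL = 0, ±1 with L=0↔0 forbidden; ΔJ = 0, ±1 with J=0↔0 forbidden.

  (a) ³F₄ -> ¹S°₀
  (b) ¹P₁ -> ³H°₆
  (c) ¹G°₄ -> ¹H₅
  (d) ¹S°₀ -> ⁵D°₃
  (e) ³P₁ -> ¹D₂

(a) forbidden (ΔS, ΔL, ΔJ fail)
(b) forbidden (ΔS, ΔL, ΔJ fail)
(c) allowed
(d) forbidden (parity, ΔS, ΔL, ΔJ fail)
(e) forbidden (parity, ΔS fail)
Total allowed: 1 of 5.

1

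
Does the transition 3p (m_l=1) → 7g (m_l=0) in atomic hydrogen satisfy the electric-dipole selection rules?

l: 1 → 4 (Δl = +3). Δl = ±1 fails.
m_l: 1 → 0 (Δm_l = -1). |Δm_l| ≤ 1 passes.
The transition is electric-dipole forbidden.

forbidden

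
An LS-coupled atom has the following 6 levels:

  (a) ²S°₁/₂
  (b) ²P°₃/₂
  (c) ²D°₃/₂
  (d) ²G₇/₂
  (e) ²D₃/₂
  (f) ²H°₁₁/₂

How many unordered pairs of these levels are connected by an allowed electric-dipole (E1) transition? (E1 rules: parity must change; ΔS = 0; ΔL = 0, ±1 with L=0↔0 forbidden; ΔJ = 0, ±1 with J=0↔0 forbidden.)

(a)–(b): forbidden (parity).
(a)–(c): forbidden (parity, ΔL).
(a)–(d): forbidden (ΔL, ΔJ).
(a)–(e): forbidden (ΔL).
(a)–(f): forbidden (parity, ΔL, ΔJ).
(b)–(c): forbidden (parity).
(b)–(d): forbidden (ΔL, ΔJ).
(b)–(e): allowed.
(b)–(f): forbidden (parity, ΔL, ΔJ).
(c)–(d): forbidden (ΔL, ΔJ).
(c)–(e): allowed.
(c)–(f): forbidden (parity, ΔL, ΔJ).
(d)–(e): forbidden (parity, ΔL, ΔJ).
(d)–(f): forbidden (ΔJ).
(e)–(f): forbidden (ΔL, ΔJ).
Allowed pairs: 2 of 15.

2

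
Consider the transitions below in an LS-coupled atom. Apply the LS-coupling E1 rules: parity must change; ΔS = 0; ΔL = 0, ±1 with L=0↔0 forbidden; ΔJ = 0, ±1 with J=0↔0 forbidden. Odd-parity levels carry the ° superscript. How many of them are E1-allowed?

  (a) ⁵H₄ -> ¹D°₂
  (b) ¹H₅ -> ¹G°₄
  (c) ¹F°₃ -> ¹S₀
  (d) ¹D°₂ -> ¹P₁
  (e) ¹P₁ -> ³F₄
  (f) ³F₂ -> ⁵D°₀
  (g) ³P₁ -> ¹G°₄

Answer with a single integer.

(a) forbidden (ΔS, ΔL, ΔJ fail)
(b) allowed
(c) forbidden (ΔL, ΔJ fail)
(d) allowed
(e) forbidden (parity, ΔS, ΔL, ΔJ fail)
(f) forbidden (ΔS, ΔJ fail)
(g) forbidden (ΔS, ΔL, ΔJ fail)
Total allowed: 2 of 7.

2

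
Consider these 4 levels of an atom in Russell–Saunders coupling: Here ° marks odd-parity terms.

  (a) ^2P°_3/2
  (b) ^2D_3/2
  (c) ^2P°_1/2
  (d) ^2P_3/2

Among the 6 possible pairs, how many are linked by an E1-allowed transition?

4

(a)–(b): allowed.
(a)–(c): forbidden (parity).
(a)–(d): allowed.
(b)–(c): allowed.
(b)–(d): forbidden (parity).
(c)–(d): allowed.
Allowed pairs: 4 of 6.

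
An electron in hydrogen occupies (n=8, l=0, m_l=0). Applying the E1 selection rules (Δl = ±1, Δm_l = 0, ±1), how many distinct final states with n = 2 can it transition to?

E1 requires Δl = ±1, so l_f ∈ {-1, 1}; with 0 ≤ l_f ≤ n_f−1 = 1, the allowed l_f values are {1}.
For l_f = 1: m_f ∈ {m_i−1, m_i, m_i+1} ∩ [−1, 1] = {-1, 0, 1} → 3 states.
Total: 3.

3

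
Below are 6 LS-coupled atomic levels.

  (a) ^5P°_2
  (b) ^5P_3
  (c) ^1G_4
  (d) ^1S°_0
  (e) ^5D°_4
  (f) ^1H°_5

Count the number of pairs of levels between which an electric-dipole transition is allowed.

3

(a)–(b): allowed.
(a)–(c): forbidden (ΔS, ΔL, ΔJ).
(a)–(d): forbidden (parity, ΔS, ΔJ).
(a)–(e): forbidden (parity, ΔJ).
(a)–(f): forbidden (parity, ΔS, ΔL, ΔJ).
(b)–(c): forbidden (parity, ΔS, ΔL).
(b)–(d): forbidden (ΔS, ΔJ).
(b)–(e): allowed.
(b)–(f): forbidden (ΔS, ΔL, ΔJ).
(c)–(d): forbidden (ΔL, ΔJ).
(c)–(e): forbidden (ΔS, ΔL).
(c)–(f): allowed.
(d)–(e): forbidden (parity, ΔS, ΔL, ΔJ).
(d)–(f): forbidden (parity, ΔL, ΔJ).
(e)–(f): forbidden (parity, ΔS, ΔL).
Allowed pairs: 3 of 15.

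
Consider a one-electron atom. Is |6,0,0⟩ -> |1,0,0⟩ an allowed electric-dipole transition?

Δl = 0 − 0 = +0; the E1 rule Δl = ±1 is fails.
m_l: 0 → 0 (Δm_l = +0). |Δm_l| ≤ 1 passes.
The transition is electric-dipole forbidden.

forbidden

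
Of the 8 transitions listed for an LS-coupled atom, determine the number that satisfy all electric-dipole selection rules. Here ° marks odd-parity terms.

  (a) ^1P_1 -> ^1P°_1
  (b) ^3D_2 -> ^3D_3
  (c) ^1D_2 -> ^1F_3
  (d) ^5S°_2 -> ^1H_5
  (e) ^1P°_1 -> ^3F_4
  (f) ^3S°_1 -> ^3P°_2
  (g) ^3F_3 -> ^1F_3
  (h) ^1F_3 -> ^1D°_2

(a) allowed
(b) forbidden (parity fails)
(c) forbidden (parity fails)
(d) forbidden (ΔS, ΔL, ΔJ fail)
(e) forbidden (ΔS, ΔL, ΔJ fail)
(f) forbidden (parity fails)
(g) forbidden (parity, ΔS fail)
(h) allowed
Total allowed: 2 of 8.

2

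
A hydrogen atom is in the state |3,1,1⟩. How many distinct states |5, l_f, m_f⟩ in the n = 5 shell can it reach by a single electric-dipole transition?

4

E1 requires Δl = ±1, so l_f ∈ {0, 2}; with 0 ≤ l_f ≤ n_f−1 = 4, the allowed l_f values are {0, 2}.
For l_f = 0: m_f ∈ {m_i−1, m_i, m_i+1} ∩ [−0, 0] = {0} → 1 state.
For l_f = 2: m_f ∈ {m_i−1, m_i, m_i+1} ∩ [−2, 2] = {0, 1, 2} → 3 states.
Total: 4.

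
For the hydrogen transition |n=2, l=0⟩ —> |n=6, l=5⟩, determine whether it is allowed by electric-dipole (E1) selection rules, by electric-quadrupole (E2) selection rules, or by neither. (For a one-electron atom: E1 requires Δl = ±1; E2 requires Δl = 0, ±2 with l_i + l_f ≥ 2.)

neither

Δl = 5 − 0 = +5; l_i + l_f = 5.
E1 (Δl = ±1): not satisfied.
E2 (Δl = 0,±2, l_i+l_f ≥ 2): not satisfied.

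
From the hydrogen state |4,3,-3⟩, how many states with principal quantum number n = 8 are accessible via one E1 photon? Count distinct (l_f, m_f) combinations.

4

E1 requires Δl = ±1, so l_f ∈ {2, 4}; with 0 ≤ l_f ≤ n_f−1 = 7, the allowed l_f values are {2, 4}.
For l_f = 2: m_f ∈ {m_i−1, m_i, m_i+1} ∩ [−2, 2] = {-2} → 1 state.
For l_f = 4: m_f ∈ {m_i−1, m_i, m_i+1} ∩ [−4, 4] = {-4, -3, -2} → 3 states.
Total: 4.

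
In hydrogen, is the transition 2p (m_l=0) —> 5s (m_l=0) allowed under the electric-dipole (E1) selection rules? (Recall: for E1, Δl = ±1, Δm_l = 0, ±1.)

Δl = 0 − 1 = -1; the E1 rule Δl = ±1 is satisfied.
m_l: 0 → 0 (Δm_l = +0). |Δm_l| ≤ 1 satisfied.
All E1 selection rules are satisfied.

allowed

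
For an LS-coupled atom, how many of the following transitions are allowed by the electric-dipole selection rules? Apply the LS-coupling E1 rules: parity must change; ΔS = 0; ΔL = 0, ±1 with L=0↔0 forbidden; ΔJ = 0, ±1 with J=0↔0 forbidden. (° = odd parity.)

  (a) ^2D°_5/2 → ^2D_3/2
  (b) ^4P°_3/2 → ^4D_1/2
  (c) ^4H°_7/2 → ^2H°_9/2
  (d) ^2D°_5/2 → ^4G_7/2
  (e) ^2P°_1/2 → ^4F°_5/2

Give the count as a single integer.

(a) allowed
(b) allowed
(c) forbidden (parity, ΔS fail)
(d) forbidden (ΔS, ΔL fail)
(e) forbidden (parity, ΔS, ΔL, ΔJ fail)
Total allowed: 2 of 5.

2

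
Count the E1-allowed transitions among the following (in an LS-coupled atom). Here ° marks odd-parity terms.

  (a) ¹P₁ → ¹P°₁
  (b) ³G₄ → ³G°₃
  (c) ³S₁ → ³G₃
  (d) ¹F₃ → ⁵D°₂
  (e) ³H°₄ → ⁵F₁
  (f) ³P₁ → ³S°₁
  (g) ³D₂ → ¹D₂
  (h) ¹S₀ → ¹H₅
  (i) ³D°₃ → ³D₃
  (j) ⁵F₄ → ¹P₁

(a) allowed
(b) allowed
(c) forbidden (parity, ΔL, ΔJ fail)
(d) forbidden (ΔS fails)
(e) forbidden (ΔS, ΔL, ΔJ fail)
(f) allowed
(g) forbidden (parity, ΔS fail)
(h) forbidden (parity, ΔL, ΔJ fail)
(i) allowed
(j) forbidden (parity, ΔS, ΔL, ΔJ fail)
Total allowed: 4 of 10.

4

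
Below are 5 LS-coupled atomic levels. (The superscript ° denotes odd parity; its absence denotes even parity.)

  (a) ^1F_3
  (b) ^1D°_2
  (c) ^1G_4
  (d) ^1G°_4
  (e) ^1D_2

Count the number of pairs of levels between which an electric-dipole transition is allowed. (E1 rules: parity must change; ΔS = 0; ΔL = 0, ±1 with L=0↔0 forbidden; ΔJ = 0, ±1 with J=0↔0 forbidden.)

4

(a)–(b): allowed.
(a)–(c): forbidden (parity).
(a)–(d): allowed.
(a)–(e): forbidden (parity).
(b)–(c): forbidden (ΔL, ΔJ).
(b)–(d): forbidden (parity, ΔL, ΔJ).
(b)–(e): allowed.
(c)–(d): allowed.
(c)–(e): forbidden (parity, ΔL, ΔJ).
(d)–(e): forbidden (ΔL, ΔJ).
Allowed pairs: 4 of 10.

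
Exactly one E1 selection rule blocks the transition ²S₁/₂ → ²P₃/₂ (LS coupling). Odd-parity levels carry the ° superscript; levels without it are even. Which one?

parity

Reading off the term symbols: S 1/2→1/2, L 0→1, J 1/2→3/2, parity even→even.
ΔL = 0, ±1 (not L=0↔0): L: 0 → 1, ΔL = +1 — ok.
Parity must change: even → even — fails.
ΔJ = 0, ±1 (not J=0↔0): J: 1/2 → 3/2, ΔJ = +1 — ok.
ΔS = 0: S: 1/2 → 1/2 — ok.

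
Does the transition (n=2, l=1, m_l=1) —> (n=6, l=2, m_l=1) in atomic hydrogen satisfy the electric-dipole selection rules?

allowed

l: 1 → 2 (Δl = +1). Δl = ±1 ok.
Δm_l = 1 − (1) = +0. E1 requires Δm_l = 0, ±1: ok.
All E1 selection rules are satisfied.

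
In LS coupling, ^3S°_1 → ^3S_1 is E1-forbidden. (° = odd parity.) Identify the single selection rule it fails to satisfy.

the L=0 ↔ L=0 exclusion

Initial level: S=1, L=0, J=1, parity odd. Final level: S=1, L=0, J=1, parity even.
ΔL = 0, ±1 (not L=0↔0): L: 0 → 0, ΔL = +0 — violated.
Parity must change: odd → even — satisfied.
ΔS = 0: S: 1 → 1 — satisfied.
ΔJ = 0, ±1 (not J=0↔0): J: 1 → 1, ΔJ = +0 — satisfied.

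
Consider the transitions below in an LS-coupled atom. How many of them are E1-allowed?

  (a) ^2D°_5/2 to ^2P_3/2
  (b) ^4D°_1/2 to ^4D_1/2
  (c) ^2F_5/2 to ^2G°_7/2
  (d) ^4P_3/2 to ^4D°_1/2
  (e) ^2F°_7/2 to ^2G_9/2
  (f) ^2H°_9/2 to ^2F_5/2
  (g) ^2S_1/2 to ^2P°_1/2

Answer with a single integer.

(a) allowed
(b) allowed
(c) allowed
(d) allowed
(e) allowed
(f) forbidden (ΔL, ΔJ fail)
(g) allowed
Total allowed: 6 of 7.

6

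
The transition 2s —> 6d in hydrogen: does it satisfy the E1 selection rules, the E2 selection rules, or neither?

E2

Δl = 2 − 0 = +2; l_i + l_f = 2.
E1 (Δl = ±1): not satisfied.
E2 (Δl = 0,±2, l_i+l_f ≥ 2): satisfied.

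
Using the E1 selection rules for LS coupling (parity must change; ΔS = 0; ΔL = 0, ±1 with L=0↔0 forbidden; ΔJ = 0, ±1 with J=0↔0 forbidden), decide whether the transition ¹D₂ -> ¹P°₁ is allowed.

Initial level: S=0, L=2, J=2, parity even. Final level: S=0, L=1, J=1, parity odd.
ΔJ = 0, ±1 (not J=0↔0): J: 2 → 1, ΔJ = -1 — ok.
ΔS = 0: S: 0 → 0 — ok.
Parity must change: even → odd — ok.
ΔL = 0, ±1 (not L=0↔0): L: 2 → 1, ΔL = -1 — ok.
All four E1 rules are satisfied.

allowed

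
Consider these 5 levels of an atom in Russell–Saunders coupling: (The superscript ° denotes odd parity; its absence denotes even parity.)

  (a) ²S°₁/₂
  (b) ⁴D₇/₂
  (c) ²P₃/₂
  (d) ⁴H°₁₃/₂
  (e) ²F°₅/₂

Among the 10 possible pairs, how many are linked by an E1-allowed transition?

1

(a)–(b): forbidden (ΔS, ΔL, ΔJ).
(a)–(c): allowed.
(a)–(d): forbidden (parity, ΔS, ΔL, ΔJ).
(a)–(e): forbidden (parity, ΔL, ΔJ).
(b)–(c): forbidden (parity, ΔS, ΔJ).
(b)–(d): forbidden (ΔL, ΔJ).
(b)–(e): forbidden (ΔS).
(c)–(d): forbidden (ΔS, ΔL, ΔJ).
(c)–(e): forbidden (ΔL).
(d)–(e): forbidden (parity, ΔS, ΔL, ΔJ).
Allowed pairs: 1 of 10.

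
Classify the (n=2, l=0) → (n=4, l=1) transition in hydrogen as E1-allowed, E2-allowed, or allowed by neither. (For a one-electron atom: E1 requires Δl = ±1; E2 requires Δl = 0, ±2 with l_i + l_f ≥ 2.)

E1

Δl = 1 − 0 = +1; l_i + l_f = 1.
E1 (Δl = ±1): satisfied.
E2 (Δl = 0,±2, l_i+l_f ≥ 2): not satisfied.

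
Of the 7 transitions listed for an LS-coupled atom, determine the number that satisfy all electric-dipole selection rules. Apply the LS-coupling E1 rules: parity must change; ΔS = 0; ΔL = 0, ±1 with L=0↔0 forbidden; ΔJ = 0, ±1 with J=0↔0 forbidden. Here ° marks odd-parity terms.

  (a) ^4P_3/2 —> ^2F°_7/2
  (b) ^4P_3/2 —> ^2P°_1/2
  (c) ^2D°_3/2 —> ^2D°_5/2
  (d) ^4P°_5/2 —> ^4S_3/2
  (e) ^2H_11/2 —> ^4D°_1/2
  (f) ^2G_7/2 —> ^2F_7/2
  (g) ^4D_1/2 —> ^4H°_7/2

1

(a) forbidden (ΔS, ΔL, ΔJ fail)
(b) forbidden (ΔS fails)
(c) forbidden (parity fails)
(d) allowed
(e) forbidden (ΔS, ΔL, ΔJ fail)
(f) forbidden (parity fails)
(g) forbidden (ΔL, ΔJ fail)
Total allowed: 1 of 7.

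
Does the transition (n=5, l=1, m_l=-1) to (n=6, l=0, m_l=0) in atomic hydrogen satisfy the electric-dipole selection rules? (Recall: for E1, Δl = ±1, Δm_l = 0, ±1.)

allowed

Initial l = 1, final l = 0, so Δl = -1. E1 requires Δl = ±1: ✓.
Δm_l = 0 − (-1) = +1. E1 requires Δm_l = 0, ±1: ✓.
All E1 selection rules are satisfied.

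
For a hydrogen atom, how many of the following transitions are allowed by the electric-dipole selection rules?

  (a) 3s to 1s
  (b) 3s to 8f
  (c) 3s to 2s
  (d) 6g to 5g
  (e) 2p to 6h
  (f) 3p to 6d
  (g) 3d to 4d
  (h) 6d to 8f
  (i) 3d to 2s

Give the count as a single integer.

(a) forbidden — Δl = +0 (E1 requires Δl = ±1)
(b) forbidden — Δl = +3 (E1 requires Δl = ±1)
(c) forbidden — Δl = +0 (E1 requires Δl = ±1)
(d) forbidden — Δl = +0 (E1 requires Δl = ±1)
(e) forbidden — Δl = +4 (E1 requires Δl = ±1)
(f) allowed
(g) forbidden — Δl = +0 (E1 requires Δl = ±1)
(h) allowed
(i) forbidden — Δl = -2 (E1 requires Δl = ±1)
Total allowed: 2 of 9.

2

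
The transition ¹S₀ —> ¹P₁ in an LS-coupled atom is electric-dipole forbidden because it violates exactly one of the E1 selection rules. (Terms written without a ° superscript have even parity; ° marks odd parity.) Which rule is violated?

parity

Initial level: S=0, L=0, J=0, parity even. Final level: S=0, L=1, J=1, parity even.
Parity must change: even → even — fails.
ΔS = 0: S: 0 → 0 — ok.
ΔL = 0, ±1 (not L=0↔0): L: 0 → 1, ΔL = +1 — ok.
ΔJ = 0, ±1 (not J=0↔0): J: 0 → 1, ΔJ = +1 — ok.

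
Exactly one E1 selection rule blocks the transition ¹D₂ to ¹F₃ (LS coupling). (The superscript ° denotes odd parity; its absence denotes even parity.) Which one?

parity

Reading off the term symbols: S 0→0, L 2→3, J 2→3, parity even→even.
Parity must change: even → even — fails.
ΔS = 0: S: 0 → 0 — ok.
ΔJ = 0, ±1 (not J=0↔0): J: 2 → 3, ΔJ = +1 — ok.
ΔL = 0, ±1 (not L=0↔0): L: 2 → 3, ΔL = +1 — ok.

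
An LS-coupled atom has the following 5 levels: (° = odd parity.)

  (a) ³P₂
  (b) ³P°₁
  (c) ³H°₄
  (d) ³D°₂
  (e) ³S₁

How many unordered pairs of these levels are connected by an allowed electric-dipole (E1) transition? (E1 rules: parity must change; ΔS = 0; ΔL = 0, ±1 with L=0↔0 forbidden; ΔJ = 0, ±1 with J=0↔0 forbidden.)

(a)–(b): allowed.
(a)–(c): forbidden (ΔL, ΔJ).
(a)–(d): allowed.
(a)–(e): forbidden (parity).
(b)–(c): forbidden (parity, ΔL, ΔJ).
(b)–(d): forbidden (parity).
(b)–(e): allowed.
(c)–(d): forbidden (parity, ΔL, ΔJ).
(c)–(e): forbidden (ΔL, ΔJ).
(d)–(e): forbidden (ΔL).
Allowed pairs: 3 of 10.

3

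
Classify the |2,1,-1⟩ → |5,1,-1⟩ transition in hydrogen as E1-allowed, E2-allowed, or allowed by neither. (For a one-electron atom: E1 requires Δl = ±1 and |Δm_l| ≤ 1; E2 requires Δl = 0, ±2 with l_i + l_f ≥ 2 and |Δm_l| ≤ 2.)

E2

Δl = 1 − 1 = +0; l_i + l_f = 2.
Δm_l = +0.
E1 (Δl = ±1, |Δm_l| ≤ 1): not satisfied.
E2 (Δl = 0,±2, l_i+l_f ≥ 2, |Δm_l| ≤ 2): satisfied.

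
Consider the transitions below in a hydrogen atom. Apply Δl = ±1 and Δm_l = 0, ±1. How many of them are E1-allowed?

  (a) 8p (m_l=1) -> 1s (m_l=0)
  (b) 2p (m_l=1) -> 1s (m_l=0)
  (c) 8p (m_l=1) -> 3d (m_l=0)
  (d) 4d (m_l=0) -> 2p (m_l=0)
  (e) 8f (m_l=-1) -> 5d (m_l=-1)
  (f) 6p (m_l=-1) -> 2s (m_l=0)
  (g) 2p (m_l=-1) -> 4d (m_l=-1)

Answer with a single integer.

(a) allowed
(b) allowed
(c) allowed
(d) allowed
(e) allowed
(f) allowed
(g) allowed
Total allowed: 7 of 7.

7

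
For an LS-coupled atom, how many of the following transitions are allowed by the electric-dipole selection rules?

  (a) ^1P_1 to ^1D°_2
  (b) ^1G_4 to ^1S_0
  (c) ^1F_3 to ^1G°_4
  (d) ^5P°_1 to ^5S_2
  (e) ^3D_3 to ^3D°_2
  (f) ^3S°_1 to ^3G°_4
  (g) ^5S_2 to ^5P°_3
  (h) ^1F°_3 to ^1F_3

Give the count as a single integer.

6

(a) allowed
(b) forbidden (parity, ΔL, ΔJ fail)
(c) allowed
(d) allowed
(e) allowed
(f) forbidden (parity, ΔL, ΔJ fail)
(g) allowed
(h) allowed
Total allowed: 6 of 8.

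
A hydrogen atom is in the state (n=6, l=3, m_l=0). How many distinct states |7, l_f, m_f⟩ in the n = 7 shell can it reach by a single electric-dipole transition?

E1 requires Δl = ±1, so l_f ∈ {2, 4}; with 0 ≤ l_f ≤ n_f−1 = 6, the allowed l_f values are {2, 4}.
For l_f = 2: m_f ∈ {m_i−1, m_i, m_i+1} ∩ [−2, 2] = {-1, 0, 1} → 3 states.
For l_f = 4: m_f ∈ {m_i−1, m_i, m_i+1} ∩ [−4, 4] = {-1, 0, 1} → 3 states.
Total: 6.

6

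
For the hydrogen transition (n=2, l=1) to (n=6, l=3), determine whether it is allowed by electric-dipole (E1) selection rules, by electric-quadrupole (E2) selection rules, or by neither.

E2

Δl = 3 − 1 = +2; l_i + l_f = 4.
E1 (Δl = ±1): not satisfied.
E2 (Δl = 0,±2, l_i+l_f ≥ 2): satisfied.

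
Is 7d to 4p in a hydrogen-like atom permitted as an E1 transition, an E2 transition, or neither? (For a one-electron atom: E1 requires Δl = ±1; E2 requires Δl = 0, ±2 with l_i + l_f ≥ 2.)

E1

Δl = 1 − 2 = -1; l_i + l_f = 3.
E1 (Δl = ±1): satisfied.
E2 (Δl = 0,±2, l_i+l_f ≥ 2): not satisfied.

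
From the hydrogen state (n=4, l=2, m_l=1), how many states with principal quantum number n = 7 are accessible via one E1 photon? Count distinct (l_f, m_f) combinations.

E1 requires Δl = ±1, so l_f ∈ {1, 3}; with 0 ≤ l_f ≤ n_f−1 = 6, the allowed l_f values are {1, 3}.
For l_f = 1: m_f ∈ {m_i−1, m_i, m_i+1} ∩ [−1, 1] = {0, 1} → 2 states.
For l_f = 3: m_f ∈ {m_i−1, m_i, m_i+1} ∩ [−3, 3] = {0, 1, 2} → 3 states.
Total: 5.

5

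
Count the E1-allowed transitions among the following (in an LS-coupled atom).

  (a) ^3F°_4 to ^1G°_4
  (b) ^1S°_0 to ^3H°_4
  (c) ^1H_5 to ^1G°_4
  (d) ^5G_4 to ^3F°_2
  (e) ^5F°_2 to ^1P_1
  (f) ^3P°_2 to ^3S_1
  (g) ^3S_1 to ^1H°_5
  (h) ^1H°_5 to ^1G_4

3

(a) forbidden (parity, ΔS fail)
(b) forbidden (parity, ΔS, ΔL, ΔJ fail)
(c) allowed
(d) forbidden (ΔS, ΔJ fail)
(e) forbidden (ΔS, ΔL fail)
(f) allowed
(g) forbidden (ΔS, ΔL, ΔJ fail)
(h) allowed
Total allowed: 3 of 8.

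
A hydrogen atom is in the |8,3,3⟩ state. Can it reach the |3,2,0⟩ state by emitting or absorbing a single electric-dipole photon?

Initial l = 3, final l = 2, so Δl = -1. E1 requires Δl = ±1: passes.
m_l: 3 → 0 (Δm_l = -3). |Δm_l| ≤ 1 fails.
The transition is electric-dipole forbidden.

forbidden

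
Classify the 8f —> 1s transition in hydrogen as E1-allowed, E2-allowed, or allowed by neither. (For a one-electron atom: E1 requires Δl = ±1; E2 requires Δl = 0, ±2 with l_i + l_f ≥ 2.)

neither

Δl = 0 − 3 = -3; l_i + l_f = 3.
E1 (Δl = ±1): not satisfied.
E2 (Δl = 0,±2, l_i+l_f ≥ 2): not satisfied.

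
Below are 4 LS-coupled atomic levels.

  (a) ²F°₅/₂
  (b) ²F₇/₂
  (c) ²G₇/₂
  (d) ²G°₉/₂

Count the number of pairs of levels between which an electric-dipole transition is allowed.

4

(a)–(b): allowed.
(a)–(c): allowed.
(a)–(d): forbidden (parity, ΔJ).
(b)–(c): forbidden (parity).
(b)–(d): allowed.
(c)–(d): allowed.
Allowed pairs: 4 of 6.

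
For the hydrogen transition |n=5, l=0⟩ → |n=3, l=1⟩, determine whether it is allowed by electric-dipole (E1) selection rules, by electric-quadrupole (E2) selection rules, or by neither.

Δl = 1 − 0 = +1; l_i + l_f = 1.
E1 (Δl = ±1): satisfied.
E2 (Δl = 0,±2, l_i+l_f ≥ 2): not satisfied.

E1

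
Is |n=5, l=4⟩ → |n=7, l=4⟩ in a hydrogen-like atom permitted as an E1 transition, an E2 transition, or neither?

Δl = 4 − 4 = +0; l_i + l_f = 8.
E1 (Δl = ±1): not satisfied.
E2 (Δl = 0,±2, l_i+l_f ≥ 2): satisfied.

E2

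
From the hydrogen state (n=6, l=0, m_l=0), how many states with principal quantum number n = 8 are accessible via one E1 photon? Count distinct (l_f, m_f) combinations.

3

E1 requires Δl = ±1, so l_f ∈ {-1, 1}; with 0 ≤ l_f ≤ n_f−1 = 7, the allowed l_f values are {1}.
For l_f = 1: m_f ∈ {m_i−1, m_i, m_i+1} ∩ [−1, 1] = {-1, 0, 1} → 3 states.
Total: 3.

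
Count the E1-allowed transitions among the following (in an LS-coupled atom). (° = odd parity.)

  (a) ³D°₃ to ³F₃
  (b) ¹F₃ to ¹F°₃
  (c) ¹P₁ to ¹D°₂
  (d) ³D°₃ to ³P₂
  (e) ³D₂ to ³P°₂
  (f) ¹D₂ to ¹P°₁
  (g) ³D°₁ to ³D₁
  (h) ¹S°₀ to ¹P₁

(a) allowed
(b) allowed
(c) allowed
(d) allowed
(e) allowed
(f) allowed
(g) allowed
(h) allowed
Total allowed: 8 of 8.

8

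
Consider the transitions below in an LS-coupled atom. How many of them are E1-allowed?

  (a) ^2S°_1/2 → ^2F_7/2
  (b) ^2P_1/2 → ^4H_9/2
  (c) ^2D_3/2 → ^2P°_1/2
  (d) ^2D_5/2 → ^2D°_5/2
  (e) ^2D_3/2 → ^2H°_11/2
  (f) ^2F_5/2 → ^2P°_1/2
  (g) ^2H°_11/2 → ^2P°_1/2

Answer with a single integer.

(a) forbidden (ΔL, ΔJ fail)
(b) forbidden (parity, ΔS, ΔL, ΔJ fail)
(c) allowed
(d) allowed
(e) forbidden (ΔL, ΔJ fail)
(f) forbidden (ΔL, ΔJ fail)
(g) forbidden (parity, ΔL, ΔJ fail)
Total allowed: 2 of 7.

2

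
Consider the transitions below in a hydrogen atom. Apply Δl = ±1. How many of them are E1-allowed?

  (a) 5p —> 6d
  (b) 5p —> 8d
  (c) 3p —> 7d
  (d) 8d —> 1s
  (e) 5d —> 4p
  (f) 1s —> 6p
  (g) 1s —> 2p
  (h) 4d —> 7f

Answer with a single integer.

(a) allowed
(b) allowed
(c) allowed
(d) forbidden — Δl = -2 (E1 requires Δl = ±1)
(e) allowed
(f) allowed
(g) allowed
(h) allowed
Total allowed: 7 of 8.

7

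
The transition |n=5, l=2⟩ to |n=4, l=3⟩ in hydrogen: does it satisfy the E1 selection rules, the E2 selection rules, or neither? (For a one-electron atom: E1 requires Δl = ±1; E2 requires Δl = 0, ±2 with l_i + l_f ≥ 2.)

E1

Δl = 3 − 2 = +1; l_i + l_f = 5.
E1 (Δl = ±1): satisfied.
E2 (Δl = 0,±2, l_i+l_f ≥ 2): not satisfied.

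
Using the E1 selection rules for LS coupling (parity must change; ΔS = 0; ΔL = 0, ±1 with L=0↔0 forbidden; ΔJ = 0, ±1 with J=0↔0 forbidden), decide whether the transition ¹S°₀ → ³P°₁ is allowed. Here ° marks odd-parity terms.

Initial level: S=0, L=0, J=0, parity odd. Final level: S=1, L=1, J=1, parity odd.
ΔJ = 0, ±1 (not J=0↔0): J: 0 → 1, ΔJ = +1 — ✓.
ΔS = 0: S: 0 → 1 — ✗.
ΔL = 0, ±1 (not L=0↔0): L: 0 → 1, ΔL = +1 — ✓.
Parity must change: odd → odd — ✗.
Rule(s) violated: parity, ΔS.

forbidden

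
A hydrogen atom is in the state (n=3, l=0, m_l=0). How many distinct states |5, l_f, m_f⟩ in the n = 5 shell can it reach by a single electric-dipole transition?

E1 requires Δl = ±1, so l_f ∈ {-1, 1}; with 0 ≤ l_f ≤ n_f−1 = 4, the allowed l_f values are {1}.
For l_f = 1: m_f ∈ {m_i−1, m_i, m_i+1} ∩ [−1, 1] = {-1, 0, 1} → 3 states.
Total: 3.

3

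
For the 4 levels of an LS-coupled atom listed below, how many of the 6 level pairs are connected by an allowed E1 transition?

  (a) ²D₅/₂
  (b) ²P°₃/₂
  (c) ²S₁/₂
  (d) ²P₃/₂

(a)–(b): allowed.
(a)–(c): forbidden (parity, ΔL, ΔJ).
(a)–(d): forbidden (parity).
(b)–(c): allowed.
(b)–(d): allowed.
(c)–(d): forbidden (parity).
Allowed pairs: 3 of 6.

3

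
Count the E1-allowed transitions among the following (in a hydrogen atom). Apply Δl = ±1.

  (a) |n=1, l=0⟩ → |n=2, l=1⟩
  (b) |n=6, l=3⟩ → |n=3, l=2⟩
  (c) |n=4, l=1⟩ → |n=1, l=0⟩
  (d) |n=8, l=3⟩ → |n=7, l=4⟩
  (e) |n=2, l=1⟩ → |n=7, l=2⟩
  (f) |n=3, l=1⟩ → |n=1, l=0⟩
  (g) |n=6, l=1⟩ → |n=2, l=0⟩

(a) allowed
(b) allowed
(c) allowed
(d) allowed
(e) allowed
(f) allowed
(g) allowed
Total allowed: 7 of 7.

7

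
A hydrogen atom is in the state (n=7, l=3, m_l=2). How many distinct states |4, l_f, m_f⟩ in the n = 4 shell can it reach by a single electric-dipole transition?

E1 requires Δl = ±1, so l_f ∈ {2, 4}; with 0 ≤ l_f ≤ n_f−1 = 3, the allowed l_f values are {2}.
For l_f = 2: m_f ∈ {m_i−1, m_i, m_i+1} ∩ [−2, 2] = {1, 2} → 2 states.
Total: 2.

2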